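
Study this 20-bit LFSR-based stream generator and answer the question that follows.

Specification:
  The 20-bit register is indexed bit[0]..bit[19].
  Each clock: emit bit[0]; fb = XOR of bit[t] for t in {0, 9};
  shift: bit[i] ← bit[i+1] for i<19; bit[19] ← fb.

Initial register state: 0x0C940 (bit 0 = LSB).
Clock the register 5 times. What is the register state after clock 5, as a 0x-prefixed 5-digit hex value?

reg_0 = 0x0C940
clock 1: out=0, reg = 0x064A0
clock 2: out=0, reg = 0x03250
clock 3: out=0, reg = 0x81928
clock 4: out=0, reg = 0x40C94
clock 5: out=0, reg = 0x2064A

0x2064A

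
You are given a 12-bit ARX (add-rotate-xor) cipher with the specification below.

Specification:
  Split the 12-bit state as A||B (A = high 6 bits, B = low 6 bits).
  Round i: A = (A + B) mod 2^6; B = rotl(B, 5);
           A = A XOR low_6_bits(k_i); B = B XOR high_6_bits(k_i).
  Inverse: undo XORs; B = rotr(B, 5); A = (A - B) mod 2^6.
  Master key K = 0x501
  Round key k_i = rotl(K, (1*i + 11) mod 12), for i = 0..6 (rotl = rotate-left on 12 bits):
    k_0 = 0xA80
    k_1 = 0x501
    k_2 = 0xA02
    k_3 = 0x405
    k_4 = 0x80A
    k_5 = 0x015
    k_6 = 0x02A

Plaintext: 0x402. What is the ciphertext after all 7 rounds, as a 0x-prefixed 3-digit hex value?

s_0 = plaintext = 0x402
s_1 = Round(s_0, k_0) = 0x4AB
s_2 = Round(s_1, k_1) = 0xF21
s_3 = Round(s_2, k_2) = 0x7D8
s_4 = Round(s_3, k_3) = 0xC9C
s_5 = Round(s_4, k_4) = 0x12E
s_6 = Round(s_5, k_5) = 0x9D7
s_7 = Round(s_6, k_6) = 0x52B

0x52B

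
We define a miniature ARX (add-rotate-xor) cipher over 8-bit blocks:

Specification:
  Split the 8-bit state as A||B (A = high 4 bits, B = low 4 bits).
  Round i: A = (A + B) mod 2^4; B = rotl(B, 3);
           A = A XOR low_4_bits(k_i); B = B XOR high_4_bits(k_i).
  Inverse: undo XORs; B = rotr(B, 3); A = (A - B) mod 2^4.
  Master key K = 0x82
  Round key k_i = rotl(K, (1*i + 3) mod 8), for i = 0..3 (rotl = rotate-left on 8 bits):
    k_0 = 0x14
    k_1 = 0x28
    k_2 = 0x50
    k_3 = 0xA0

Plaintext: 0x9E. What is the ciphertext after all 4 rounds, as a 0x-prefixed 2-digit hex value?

0xF4

s_0 = plaintext = 0x9E
s_1 = Round(s_0, k_0) = 0x36
s_2 = Round(s_1, k_1) = 0x11
s_3 = Round(s_2, k_2) = 0x2D
s_4 = Round(s_3, k_3) = 0xF4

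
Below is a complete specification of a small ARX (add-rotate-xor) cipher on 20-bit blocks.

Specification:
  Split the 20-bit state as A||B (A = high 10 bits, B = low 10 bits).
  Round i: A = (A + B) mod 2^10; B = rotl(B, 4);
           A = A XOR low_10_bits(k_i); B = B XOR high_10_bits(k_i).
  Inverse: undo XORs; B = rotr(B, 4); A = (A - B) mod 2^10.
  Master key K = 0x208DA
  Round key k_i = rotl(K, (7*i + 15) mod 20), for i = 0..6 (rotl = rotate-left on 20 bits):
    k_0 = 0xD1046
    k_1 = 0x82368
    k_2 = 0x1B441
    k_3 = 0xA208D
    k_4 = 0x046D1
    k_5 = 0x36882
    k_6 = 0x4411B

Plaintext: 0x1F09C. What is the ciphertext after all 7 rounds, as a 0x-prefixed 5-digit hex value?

s_0 = plaintext = 0x1F09C
s_1 = Round(s_0, k_0) = 0x57A86
s_2 = Round(s_1, k_1) = 0x23262
s_3 = Round(s_2, k_2) = 0xABE44
s_4 = Round(s_3, k_3) = 0x1FAC1
s_5 = Round(s_4, k_4) = 0x7B80A
s_6 = Round(s_5, k_5) = 0x5E87A
s_7 = Round(s_6, k_6) = 0x3BEB1

0x3BEB1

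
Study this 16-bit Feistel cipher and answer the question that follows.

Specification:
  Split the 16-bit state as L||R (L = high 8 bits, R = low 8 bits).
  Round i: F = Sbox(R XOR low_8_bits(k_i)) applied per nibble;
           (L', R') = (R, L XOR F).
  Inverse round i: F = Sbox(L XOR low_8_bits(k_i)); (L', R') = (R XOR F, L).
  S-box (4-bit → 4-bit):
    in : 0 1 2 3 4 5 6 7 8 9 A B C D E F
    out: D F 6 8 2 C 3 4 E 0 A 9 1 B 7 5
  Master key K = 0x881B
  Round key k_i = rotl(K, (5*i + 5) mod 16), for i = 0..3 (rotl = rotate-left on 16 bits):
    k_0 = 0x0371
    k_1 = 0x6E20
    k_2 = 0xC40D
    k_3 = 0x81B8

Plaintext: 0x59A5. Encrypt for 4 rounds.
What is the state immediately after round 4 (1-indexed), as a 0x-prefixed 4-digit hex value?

s_0 = plaintext = 0x59A5
s_1 = Round(s_0, k_0) = 0xA5EB
s_2 = Round(s_1, k_1) = 0xEBBC
s_3 = Round(s_2, k_2) = 0xBC74
s_4 = Round(s_3, k_3) = 0x74AD

0x74AD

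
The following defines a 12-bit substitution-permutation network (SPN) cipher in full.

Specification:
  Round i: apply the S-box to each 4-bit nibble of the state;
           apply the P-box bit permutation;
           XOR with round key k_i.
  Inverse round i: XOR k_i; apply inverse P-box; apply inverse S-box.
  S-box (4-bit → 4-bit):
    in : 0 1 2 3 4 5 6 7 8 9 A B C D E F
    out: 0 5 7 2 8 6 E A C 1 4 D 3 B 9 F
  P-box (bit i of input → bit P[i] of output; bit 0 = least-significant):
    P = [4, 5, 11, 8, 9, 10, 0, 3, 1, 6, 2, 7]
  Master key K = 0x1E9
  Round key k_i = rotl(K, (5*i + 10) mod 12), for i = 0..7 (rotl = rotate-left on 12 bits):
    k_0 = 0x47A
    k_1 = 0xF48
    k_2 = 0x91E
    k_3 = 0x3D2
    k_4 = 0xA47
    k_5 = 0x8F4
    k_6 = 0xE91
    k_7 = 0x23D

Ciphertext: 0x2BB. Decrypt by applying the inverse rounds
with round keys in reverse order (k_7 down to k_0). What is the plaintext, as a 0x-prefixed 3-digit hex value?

s_0 = ciphertext = 0x2BB
s_1 = InvRound(s_0, k_7) = 0xB00
s_2 = InvRound(s_1, k_6) = 0x45E
s_3 = InvRound(s_2, k_5) = 0xE75
s_4 = InvRound(s_3, k_4) = 0x93C
s_5 = InvRound(s_4, k_3) = 0xFE5
s_6 = InvRound(s_5, k_2) = 0xDFC
s_7 = InvRound(s_6, k_1) = 0x89C
s_8 = InvRound(s_7, k_0) = 0xF35

0xF35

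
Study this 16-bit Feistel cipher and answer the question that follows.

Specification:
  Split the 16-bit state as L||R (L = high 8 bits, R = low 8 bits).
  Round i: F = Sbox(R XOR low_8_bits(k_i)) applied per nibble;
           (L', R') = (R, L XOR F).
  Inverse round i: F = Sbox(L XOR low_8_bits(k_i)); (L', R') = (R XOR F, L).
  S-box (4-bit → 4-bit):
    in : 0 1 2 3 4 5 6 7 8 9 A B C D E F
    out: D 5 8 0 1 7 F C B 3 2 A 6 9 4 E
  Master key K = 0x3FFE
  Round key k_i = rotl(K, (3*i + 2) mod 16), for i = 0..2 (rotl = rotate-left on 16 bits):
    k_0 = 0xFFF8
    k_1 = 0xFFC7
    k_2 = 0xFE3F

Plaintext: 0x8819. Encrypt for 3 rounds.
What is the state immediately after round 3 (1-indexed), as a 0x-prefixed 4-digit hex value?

s_0 = plaintext = 0x8819
s_1 = Round(s_0, k_0) = 0x19CD
s_2 = Round(s_1, k_1) = 0xCDCB
s_3 = Round(s_2, k_2) = 0xCB2C

0xCB2C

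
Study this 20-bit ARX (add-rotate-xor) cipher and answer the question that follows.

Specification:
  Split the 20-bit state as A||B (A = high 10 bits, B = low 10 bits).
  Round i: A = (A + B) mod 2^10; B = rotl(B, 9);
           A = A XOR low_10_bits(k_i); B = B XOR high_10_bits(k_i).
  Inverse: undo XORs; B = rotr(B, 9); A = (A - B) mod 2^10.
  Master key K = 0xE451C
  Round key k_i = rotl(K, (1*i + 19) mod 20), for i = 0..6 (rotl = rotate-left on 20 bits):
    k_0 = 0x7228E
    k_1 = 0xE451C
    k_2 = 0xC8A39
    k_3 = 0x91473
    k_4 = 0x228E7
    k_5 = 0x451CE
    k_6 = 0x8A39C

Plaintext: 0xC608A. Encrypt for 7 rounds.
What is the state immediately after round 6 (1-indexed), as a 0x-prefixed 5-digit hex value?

s_0 = plaintext = 0xC608A
s_1 = Round(s_0, k_0) = 0x4B18D
s_2 = Round(s_1, k_1) = 0xE9557
s_3 = Round(s_2, k_2) = 0xB1589
s_4 = Round(s_3, k_3) = 0x0F481
s_5 = Round(s_4, k_4) = 0x166CA
s_6 = Round(s_5, k_5) = 0xBB471
s_7 = Round(s_6, k_6) = 0x30810

0xBB471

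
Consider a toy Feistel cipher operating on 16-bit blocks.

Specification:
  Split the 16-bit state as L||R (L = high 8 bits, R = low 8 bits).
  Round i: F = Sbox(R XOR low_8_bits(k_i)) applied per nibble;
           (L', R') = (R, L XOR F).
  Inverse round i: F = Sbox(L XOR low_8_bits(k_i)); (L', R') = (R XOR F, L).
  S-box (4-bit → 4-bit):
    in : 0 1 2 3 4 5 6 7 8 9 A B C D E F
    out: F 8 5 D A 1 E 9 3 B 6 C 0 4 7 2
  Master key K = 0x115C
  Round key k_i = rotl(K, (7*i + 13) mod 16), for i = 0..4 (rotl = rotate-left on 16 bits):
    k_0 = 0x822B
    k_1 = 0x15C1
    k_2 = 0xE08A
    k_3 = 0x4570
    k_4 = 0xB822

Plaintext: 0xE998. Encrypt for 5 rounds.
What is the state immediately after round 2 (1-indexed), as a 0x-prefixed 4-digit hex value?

s_0 = plaintext = 0xE998
s_1 = Round(s_0, k_0) = 0x9824
s_2 = Round(s_1, k_1) = 0x24E9
s_3 = Round(s_2, k_2) = 0xE9C9
s_4 = Round(s_3, k_3) = 0xC922
s_5 = Round(s_4, k_4) = 0x2236

0x24E9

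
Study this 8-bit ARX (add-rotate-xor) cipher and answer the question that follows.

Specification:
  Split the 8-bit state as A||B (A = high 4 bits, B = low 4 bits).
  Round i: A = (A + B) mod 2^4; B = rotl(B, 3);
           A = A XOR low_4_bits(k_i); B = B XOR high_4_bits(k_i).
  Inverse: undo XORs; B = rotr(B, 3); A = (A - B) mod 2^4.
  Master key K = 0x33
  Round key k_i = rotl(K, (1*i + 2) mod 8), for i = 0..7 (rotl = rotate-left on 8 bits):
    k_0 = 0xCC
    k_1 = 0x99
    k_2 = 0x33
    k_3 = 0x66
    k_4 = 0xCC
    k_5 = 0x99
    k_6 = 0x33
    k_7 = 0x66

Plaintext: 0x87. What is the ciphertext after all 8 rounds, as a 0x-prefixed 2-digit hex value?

s_0 = plaintext = 0x87
s_1 = Round(s_0, k_0) = 0x37
s_2 = Round(s_1, k_1) = 0x32
s_3 = Round(s_2, k_2) = 0x62
s_4 = Round(s_3, k_3) = 0xE7
s_5 = Round(s_4, k_4) = 0x97
s_6 = Round(s_5, k_5) = 0x92
s_7 = Round(s_6, k_6) = 0x82
s_8 = Round(s_7, k_7) = 0xC7

0xC7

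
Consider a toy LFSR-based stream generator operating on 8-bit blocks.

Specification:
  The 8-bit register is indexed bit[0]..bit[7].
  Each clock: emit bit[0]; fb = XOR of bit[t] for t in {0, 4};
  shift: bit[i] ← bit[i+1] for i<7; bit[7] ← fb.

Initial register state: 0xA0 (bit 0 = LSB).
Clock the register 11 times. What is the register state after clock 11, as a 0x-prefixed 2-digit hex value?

reg_0 = 0xA0
clock 1: out=0, reg = 0x50
clock 2: out=0, reg = 0xA8
clock 3: out=0, reg = 0x54
clock 4: out=0, reg = 0xAA
clock 5: out=0, reg = 0x55
clock 6: out=1, reg = 0x2A
clock 7: out=0, reg = 0x15
clock 8: out=1, reg = 0x0A
clock 9: out=0, reg = 0x05
clock 10: out=1, reg = 0x82
clock 11: out=0, reg = 0x41

0x41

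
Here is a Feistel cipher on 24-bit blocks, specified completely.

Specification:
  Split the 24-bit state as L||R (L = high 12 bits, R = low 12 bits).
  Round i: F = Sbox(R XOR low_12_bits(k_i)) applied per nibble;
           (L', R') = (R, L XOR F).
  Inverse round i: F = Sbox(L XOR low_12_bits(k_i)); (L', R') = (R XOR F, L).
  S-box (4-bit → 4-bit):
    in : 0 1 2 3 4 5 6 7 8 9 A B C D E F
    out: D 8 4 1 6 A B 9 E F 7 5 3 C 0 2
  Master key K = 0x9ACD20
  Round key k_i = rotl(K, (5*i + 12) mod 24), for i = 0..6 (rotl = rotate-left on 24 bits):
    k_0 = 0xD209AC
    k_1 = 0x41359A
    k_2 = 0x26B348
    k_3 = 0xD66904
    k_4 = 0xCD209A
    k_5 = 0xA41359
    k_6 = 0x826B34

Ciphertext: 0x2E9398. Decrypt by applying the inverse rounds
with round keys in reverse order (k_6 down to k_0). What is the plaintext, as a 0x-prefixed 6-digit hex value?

0x24A000

s_0 = ciphertext = 0x2E9398
s_1 = InvRound(s_0, k_6) = 0xC542E9
s_2 = InvRound(s_1, k_5) = 0x035C54
s_3 = InvRound(s_2, k_4) = 0x126035
s_4 = InvRound(s_3, k_3) = 0xE71126
s_5 = InvRound(s_4, k_2) = 0xD39E71
s_6 = InvRound(s_5, k_1) = 0x000D39
s_7 = InvRound(s_6, k_0) = 0x24A000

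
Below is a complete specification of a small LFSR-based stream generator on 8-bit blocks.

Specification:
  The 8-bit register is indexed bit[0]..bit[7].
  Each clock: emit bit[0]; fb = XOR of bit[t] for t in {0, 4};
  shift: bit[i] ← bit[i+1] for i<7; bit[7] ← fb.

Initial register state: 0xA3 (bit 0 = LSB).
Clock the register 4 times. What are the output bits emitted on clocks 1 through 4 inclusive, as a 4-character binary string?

reg_0 = 0xA3
clock 1: out=1, reg = 0xD1
clock 2: out=1, reg = 0x68
clock 3: out=0, reg = 0x34
clock 4: out=0, reg = 0x9A

1100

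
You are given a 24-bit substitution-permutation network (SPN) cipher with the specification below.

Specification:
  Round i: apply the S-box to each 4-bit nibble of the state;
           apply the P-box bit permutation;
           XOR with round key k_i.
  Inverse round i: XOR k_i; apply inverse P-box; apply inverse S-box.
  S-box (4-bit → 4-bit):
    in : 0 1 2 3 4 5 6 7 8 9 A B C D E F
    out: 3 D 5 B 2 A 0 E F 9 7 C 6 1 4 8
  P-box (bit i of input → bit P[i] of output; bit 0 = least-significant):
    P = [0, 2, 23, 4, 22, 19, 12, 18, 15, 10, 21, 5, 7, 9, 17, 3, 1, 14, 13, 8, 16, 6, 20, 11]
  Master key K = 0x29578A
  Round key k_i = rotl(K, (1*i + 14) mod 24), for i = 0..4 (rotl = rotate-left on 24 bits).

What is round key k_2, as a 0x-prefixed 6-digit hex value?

0x8A2957

K = 0x29578A
k_0 = rotl(K, (1*0+14) mod 24) = rotl(K, 14) = 0xE28A55
k_1 = rotl(K, (1*1+14) mod 24) = rotl(K, 15) = 0xC514AB
k_2 = rotl(K, (1*2+14) mod 24) = rotl(K, 16) = 0x8A2957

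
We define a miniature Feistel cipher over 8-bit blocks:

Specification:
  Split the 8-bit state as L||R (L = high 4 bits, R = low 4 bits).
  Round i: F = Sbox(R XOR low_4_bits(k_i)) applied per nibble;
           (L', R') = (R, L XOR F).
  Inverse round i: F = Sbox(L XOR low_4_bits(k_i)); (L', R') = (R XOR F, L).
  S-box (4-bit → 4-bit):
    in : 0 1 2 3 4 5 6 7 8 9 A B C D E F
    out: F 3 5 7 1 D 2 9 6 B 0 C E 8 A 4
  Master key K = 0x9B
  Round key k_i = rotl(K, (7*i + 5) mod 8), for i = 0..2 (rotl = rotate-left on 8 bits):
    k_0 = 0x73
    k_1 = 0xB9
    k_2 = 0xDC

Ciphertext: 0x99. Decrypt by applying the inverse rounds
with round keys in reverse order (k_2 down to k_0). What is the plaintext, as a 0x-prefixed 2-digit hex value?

0x11

s_0 = ciphertext = 0x99
s_1 = InvRound(s_0, k_2) = 0x49
s_2 = InvRound(s_1, k_1) = 0x14
s_3 = InvRound(s_2, k_0) = 0x11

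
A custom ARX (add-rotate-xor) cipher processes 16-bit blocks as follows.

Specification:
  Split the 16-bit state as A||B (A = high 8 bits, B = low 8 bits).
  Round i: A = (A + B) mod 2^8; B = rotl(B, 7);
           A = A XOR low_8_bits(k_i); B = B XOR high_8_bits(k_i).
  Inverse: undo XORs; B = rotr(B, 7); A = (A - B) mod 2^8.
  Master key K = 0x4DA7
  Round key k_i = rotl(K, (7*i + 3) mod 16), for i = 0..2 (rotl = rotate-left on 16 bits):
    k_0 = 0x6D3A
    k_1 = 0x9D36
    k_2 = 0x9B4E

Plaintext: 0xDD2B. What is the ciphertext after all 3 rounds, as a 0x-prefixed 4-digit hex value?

0xB36B

s_0 = plaintext = 0xDD2B
s_1 = Round(s_0, k_0) = 0x32F8
s_2 = Round(s_1, k_1) = 0x1CE1
s_3 = Round(s_2, k_2) = 0xB36B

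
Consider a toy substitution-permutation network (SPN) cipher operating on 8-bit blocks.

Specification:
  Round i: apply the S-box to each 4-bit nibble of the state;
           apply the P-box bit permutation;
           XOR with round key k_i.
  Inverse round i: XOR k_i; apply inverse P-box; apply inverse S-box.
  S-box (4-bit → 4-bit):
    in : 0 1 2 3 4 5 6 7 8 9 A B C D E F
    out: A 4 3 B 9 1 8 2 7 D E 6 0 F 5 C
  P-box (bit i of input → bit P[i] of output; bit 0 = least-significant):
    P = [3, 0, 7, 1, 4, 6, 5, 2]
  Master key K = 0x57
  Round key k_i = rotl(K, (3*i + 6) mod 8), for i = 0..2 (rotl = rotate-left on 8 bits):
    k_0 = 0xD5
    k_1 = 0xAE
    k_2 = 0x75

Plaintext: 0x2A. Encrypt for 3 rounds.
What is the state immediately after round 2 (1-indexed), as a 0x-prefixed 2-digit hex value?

s_0 = plaintext = 0x2A
s_1 = Round(s_0, k_0) = 0x06
s_2 = Round(s_1, k_1) = 0xE8
s_3 = Round(s_2, k_2) = 0xCC

0xE8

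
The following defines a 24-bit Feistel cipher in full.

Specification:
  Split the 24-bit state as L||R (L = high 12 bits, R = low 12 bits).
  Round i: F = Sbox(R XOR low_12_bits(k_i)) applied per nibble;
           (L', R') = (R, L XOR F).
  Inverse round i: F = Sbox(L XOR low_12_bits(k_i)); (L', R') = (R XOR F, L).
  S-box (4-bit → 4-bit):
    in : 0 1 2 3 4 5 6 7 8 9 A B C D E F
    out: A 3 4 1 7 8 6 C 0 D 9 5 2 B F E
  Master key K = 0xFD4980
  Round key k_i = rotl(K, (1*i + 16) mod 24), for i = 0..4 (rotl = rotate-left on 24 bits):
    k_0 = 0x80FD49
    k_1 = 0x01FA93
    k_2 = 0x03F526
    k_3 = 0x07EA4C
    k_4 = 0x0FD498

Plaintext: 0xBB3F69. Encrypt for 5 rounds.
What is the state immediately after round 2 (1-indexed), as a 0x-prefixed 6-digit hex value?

0xFF9700

s_0 = plaintext = 0xBB3F69
s_1 = Round(s_0, k_0) = 0xF69FF9
s_2 = Round(s_1, k_1) = 0xFF9700
s_3 = Round(s_2, k_2) = 0x700BBF
s_4 = Round(s_3, k_3) = 0xBBF4E1
s_5 = Round(s_4, k_4) = 0x4E1172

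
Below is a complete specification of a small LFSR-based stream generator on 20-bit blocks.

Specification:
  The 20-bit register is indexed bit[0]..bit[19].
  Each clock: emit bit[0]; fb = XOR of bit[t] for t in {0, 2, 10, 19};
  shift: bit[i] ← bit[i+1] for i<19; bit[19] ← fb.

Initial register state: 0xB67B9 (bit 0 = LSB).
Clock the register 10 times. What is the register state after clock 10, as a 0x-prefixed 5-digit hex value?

0xE16D9

reg_0 = 0xB67B9
clock 1: out=1, reg = 0xDB3DC
clock 2: out=0, reg = 0x6D9EE
clock 3: out=0, reg = 0xB6CF7
clock 4: out=1, reg = 0x5B67B
clock 5: out=1, reg = 0x2DB3D
clock 6: out=1, reg = 0x16D9E
clock 7: out=0, reg = 0x0B6CF
clock 8: out=1, reg = 0x85B67
clock 9: out=1, reg = 0xC2DB3
clock 10: out=1, reg = 0xE16D9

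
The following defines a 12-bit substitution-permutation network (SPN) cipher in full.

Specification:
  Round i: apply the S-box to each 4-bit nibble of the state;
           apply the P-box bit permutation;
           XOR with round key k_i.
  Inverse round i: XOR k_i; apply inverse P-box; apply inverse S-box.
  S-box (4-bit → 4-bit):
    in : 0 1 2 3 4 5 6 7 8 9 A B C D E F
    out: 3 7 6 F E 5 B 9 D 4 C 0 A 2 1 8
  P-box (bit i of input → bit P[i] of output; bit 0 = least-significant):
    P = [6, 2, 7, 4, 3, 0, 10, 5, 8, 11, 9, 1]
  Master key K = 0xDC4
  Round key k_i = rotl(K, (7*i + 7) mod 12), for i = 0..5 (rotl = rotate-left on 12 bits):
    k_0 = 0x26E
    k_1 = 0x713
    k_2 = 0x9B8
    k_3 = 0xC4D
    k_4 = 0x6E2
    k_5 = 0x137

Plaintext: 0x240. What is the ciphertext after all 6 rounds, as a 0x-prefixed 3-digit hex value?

s_0 = plaintext = 0x240
s_1 = Round(s_0, k_0) = 0xC0B
s_2 = Round(s_1, k_1) = 0xF18
s_3 = Round(s_2, k_2) = 0xD63
s_4 = Round(s_3, k_3) = 0x4B0
s_5 = Round(s_4, k_4) = 0xCA4
s_6 = Round(s_5, k_5) = 0xD81

0xD81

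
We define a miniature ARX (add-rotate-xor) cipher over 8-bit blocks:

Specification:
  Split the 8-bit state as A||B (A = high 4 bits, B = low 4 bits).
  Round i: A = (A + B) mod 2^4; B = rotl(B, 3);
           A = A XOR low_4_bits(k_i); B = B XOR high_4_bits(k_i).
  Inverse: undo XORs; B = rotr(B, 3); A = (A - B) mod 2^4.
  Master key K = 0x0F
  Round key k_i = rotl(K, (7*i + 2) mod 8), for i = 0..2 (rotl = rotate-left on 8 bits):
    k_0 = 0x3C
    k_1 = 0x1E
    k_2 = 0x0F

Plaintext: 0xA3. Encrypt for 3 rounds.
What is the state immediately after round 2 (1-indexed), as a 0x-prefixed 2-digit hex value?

0x54

s_0 = plaintext = 0xA3
s_1 = Round(s_0, k_0) = 0x1A
s_2 = Round(s_1, k_1) = 0x54
s_3 = Round(s_2, k_2) = 0x62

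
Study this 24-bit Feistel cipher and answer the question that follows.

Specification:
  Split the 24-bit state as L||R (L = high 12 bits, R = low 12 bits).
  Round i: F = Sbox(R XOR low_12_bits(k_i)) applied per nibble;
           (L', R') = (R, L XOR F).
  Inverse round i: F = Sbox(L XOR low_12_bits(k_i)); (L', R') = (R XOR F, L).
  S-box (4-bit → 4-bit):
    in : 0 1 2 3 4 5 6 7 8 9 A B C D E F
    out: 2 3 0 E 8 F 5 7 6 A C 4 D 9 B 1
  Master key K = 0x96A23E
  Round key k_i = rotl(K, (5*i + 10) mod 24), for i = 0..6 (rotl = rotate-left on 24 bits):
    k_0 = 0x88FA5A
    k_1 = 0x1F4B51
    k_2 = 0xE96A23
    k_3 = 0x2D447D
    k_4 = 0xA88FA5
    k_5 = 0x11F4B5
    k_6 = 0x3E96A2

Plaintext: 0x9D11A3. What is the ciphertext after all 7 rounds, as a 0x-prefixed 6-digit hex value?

0x19D59C

s_0 = plaintext = 0x9D11A3
s_1 = Round(s_0, k_0) = 0x1A3DCB
s_2 = Round(s_1, k_1) = 0xDCB40F
s_3 = Round(s_2, k_2) = 0x40F6C6
s_4 = Round(s_3, k_3) = 0x6C644B
s_5 = Round(s_4, k_4) = 0x44B27D
s_6 = Round(s_5, k_5) = 0x27D19D
s_7 = Round(s_6, k_6) = 0x19D59C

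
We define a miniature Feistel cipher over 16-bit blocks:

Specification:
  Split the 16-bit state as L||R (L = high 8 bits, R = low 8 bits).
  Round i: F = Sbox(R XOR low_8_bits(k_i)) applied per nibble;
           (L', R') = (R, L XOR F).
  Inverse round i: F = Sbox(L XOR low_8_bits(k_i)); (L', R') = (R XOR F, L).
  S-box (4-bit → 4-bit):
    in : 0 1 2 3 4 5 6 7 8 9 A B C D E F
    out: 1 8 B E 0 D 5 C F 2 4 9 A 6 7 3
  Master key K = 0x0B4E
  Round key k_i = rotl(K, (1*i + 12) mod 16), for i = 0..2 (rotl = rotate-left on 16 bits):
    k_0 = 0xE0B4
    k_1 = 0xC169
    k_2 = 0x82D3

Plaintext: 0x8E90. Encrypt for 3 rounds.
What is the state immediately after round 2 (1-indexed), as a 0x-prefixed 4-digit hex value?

0x3E4C

s_0 = plaintext = 0x8E90
s_1 = Round(s_0, k_0) = 0x903E
s_2 = Round(s_1, k_1) = 0x3E4C
s_3 = Round(s_2, k_2) = 0x4C1D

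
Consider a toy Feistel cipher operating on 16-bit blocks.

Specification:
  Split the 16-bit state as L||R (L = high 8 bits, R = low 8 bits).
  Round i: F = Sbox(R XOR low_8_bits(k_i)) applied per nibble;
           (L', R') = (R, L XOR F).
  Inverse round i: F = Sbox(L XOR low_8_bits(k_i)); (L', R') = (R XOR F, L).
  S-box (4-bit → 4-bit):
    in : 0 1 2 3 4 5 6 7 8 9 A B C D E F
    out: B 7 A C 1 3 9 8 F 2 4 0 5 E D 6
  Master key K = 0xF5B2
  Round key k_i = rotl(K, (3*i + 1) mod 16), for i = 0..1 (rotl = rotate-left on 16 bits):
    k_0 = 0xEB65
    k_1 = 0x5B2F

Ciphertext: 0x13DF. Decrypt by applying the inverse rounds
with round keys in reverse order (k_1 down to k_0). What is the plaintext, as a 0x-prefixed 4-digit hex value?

0x951A

s_0 = ciphertext = 0x13DF
s_1 = InvRound(s_0, k_1) = 0x1A13
s_2 = InvRound(s_1, k_0) = 0x951A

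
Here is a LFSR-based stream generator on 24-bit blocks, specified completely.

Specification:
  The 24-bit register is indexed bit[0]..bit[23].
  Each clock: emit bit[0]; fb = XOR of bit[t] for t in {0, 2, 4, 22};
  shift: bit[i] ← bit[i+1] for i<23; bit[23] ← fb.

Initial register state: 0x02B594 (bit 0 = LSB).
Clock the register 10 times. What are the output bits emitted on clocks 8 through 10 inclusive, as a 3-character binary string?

110

reg_0 = 0x02B594
clock 1: out=0, reg = 0x015ACA
clock 2: out=0, reg = 0x00AD65
clock 3: out=1, reg = 0x0056B2
clock 4: out=0, reg = 0x802B59
clock 5: out=1, reg = 0x4015AC
clock 6: out=0, reg = 0x200AD6
clock 7: out=0, reg = 0x10056B
clock 8: out=1, reg = 0x8802B5
clock 9: out=1, reg = 0xC4015A
clock 10: out=0, reg = 0x6200AD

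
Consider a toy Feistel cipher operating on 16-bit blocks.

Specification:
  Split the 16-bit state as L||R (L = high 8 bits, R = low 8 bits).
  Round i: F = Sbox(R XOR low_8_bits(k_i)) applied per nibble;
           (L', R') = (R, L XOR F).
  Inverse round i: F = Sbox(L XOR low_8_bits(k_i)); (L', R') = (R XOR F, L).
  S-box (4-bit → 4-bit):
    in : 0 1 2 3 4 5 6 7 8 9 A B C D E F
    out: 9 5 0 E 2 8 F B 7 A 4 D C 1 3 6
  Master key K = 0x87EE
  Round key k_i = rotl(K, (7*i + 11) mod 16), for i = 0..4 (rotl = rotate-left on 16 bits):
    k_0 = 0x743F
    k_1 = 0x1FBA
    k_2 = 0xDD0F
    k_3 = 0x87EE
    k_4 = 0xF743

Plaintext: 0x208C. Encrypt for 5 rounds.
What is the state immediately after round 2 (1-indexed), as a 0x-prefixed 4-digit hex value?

0xFEAE

s_0 = plaintext = 0x208C
s_1 = Round(s_0, k_0) = 0x8CFE
s_2 = Round(s_1, k_1) = 0xFEAE
s_3 = Round(s_2, k_2) = 0xAEBB
s_4 = Round(s_3, k_3) = 0xBB26
s_5 = Round(s_4, k_4) = 0x2643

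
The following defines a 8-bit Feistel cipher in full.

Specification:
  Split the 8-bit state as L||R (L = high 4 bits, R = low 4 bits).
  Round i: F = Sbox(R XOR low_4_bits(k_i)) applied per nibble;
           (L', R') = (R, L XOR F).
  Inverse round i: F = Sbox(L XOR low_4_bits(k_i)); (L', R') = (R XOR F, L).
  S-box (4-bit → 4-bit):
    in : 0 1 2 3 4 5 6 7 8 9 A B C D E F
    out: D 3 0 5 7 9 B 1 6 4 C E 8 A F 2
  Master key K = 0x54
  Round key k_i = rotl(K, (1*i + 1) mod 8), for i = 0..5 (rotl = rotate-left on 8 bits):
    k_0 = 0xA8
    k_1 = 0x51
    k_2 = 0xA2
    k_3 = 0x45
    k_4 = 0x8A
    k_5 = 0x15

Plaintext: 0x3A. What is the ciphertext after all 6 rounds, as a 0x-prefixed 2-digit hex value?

s_0 = plaintext = 0x3A
s_1 = Round(s_0, k_0) = 0xA3
s_2 = Round(s_1, k_1) = 0x3A
s_3 = Round(s_2, k_2) = 0xA5
s_4 = Round(s_3, k_3) = 0x57
s_5 = Round(s_4, k_4) = 0x7F
s_6 = Round(s_5, k_5) = 0xFB

0xFB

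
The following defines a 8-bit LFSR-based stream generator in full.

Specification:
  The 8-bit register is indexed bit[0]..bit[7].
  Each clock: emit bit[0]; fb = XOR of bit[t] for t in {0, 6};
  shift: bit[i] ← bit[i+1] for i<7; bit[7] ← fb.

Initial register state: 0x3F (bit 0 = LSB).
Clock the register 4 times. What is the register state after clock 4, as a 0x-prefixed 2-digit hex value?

reg_0 = 0x3F
clock 1: out=1, reg = 0x9F
clock 2: out=1, reg = 0xCF
clock 3: out=1, reg = 0x67
clock 4: out=1, reg = 0x33

0x33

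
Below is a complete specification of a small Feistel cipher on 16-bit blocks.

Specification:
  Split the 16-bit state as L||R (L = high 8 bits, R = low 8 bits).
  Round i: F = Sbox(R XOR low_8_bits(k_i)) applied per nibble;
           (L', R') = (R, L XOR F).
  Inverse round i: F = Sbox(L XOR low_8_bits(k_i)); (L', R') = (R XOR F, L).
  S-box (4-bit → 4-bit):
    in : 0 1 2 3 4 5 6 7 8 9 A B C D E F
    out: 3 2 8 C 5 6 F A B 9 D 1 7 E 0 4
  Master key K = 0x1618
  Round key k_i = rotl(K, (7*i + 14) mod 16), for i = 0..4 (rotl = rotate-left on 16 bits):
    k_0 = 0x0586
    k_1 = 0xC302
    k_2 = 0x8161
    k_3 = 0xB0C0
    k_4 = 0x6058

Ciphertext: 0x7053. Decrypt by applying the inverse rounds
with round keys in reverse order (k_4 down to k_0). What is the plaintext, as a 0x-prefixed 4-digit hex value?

0x5F71

s_0 = ciphertext = 0x7053
s_1 = InvRound(s_0, k_4) = 0xD870
s_2 = InvRound(s_1, k_3) = 0x5BD8
s_3 = InvRound(s_2, k_2) = 0x155B
s_4 = InvRound(s_3, k_1) = 0x7115
s_5 = InvRound(s_4, k_0) = 0x5F71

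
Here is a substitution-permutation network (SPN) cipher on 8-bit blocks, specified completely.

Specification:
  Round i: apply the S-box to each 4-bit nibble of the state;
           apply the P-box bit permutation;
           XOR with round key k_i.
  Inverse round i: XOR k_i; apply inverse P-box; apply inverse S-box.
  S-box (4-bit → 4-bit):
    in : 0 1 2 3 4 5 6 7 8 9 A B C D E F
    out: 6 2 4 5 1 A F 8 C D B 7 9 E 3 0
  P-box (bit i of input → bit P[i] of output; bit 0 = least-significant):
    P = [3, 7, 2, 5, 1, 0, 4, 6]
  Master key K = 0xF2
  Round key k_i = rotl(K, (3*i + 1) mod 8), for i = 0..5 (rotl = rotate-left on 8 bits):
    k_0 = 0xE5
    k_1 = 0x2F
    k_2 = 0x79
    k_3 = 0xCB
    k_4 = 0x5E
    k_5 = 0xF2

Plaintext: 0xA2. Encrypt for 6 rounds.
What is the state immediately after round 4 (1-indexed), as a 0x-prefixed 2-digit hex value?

0x52

s_0 = plaintext = 0xA2
s_1 = Round(s_0, k_0) = 0xA2
s_2 = Round(s_1, k_1) = 0x68
s_3 = Round(s_2, k_2) = 0x0E
s_4 = Round(s_3, k_3) = 0x52
s_5 = Round(s_4, k_4) = 0x1B
s_6 = Round(s_5, k_5) = 0x7F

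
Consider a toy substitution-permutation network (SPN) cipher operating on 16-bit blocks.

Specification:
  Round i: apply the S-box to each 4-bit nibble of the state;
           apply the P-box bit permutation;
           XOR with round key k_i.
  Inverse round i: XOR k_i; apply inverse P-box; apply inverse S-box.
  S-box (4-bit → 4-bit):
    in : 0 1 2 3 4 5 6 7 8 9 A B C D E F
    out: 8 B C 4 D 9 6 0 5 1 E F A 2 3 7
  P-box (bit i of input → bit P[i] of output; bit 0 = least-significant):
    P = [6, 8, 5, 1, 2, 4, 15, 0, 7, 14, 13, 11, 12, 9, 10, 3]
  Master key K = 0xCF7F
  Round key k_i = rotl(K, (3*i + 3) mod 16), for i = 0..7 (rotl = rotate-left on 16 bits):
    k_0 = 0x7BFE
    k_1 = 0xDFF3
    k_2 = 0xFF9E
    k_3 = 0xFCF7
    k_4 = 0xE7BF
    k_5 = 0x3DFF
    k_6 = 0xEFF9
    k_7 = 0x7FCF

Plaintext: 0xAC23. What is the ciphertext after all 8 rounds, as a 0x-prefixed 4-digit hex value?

0xE34D

s_0 = plaintext = 0xAC23
s_1 = Round(s_0, k_0) = 0xB5D7
s_2 = Round(s_1, k_1) = 0xC16B
s_3 = Round(s_2, k_2) = 0x3464
s_4 = Round(s_3, k_3) = 0x5005
s_5 = Round(s_4, k_4) = 0xFFF4
s_6 = Round(s_5, k_5) = 0xCB09
s_7 = Round(s_6, k_6) = 0x8530
s_8 = Round(s_7, k_7) = 0xE34D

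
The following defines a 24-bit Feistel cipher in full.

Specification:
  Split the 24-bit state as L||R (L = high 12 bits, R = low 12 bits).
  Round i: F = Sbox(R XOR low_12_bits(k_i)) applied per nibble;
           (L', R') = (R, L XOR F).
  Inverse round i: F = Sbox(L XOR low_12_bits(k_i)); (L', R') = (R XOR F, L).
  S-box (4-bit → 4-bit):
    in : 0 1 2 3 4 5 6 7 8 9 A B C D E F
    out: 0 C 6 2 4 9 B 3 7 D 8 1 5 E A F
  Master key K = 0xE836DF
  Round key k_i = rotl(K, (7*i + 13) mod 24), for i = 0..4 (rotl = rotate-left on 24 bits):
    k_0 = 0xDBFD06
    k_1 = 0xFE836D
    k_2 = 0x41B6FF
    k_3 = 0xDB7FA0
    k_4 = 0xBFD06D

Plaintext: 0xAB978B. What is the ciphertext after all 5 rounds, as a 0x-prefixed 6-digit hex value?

s_0 = plaintext = 0xAB978B
s_1 = Round(s_0, k_0) = 0x78B2C7
s_2 = Round(s_1, k_1) = 0x2C7B03
s_3 = Round(s_2, k_2) = 0xB03C32
s_4 = Round(s_3, k_3) = 0xC329D5
s_5 = Round(s_4, k_4) = 0x9D5125

0x9D5125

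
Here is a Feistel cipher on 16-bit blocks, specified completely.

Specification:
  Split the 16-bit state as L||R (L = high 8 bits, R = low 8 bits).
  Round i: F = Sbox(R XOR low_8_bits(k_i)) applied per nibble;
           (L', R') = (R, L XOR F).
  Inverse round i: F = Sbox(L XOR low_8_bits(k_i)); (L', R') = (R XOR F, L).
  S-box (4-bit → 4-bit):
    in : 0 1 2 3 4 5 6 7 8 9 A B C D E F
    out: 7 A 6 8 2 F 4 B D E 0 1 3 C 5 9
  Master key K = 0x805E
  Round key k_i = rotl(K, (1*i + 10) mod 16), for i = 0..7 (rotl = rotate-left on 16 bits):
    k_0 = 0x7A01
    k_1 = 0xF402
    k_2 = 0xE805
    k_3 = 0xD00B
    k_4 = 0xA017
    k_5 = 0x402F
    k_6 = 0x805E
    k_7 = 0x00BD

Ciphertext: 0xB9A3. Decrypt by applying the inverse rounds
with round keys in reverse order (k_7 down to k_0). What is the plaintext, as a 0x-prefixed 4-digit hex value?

0x81AE

s_0 = ciphertext = 0xB9A3
s_1 = InvRound(s_0, k_7) = 0xD1B9
s_2 = InvRound(s_1, k_6) = 0x60D1
s_3 = InvRound(s_2, k_5) = 0xF860
s_4 = InvRound(s_3, k_4) = 0x39F8
s_5 = InvRound(s_4, k_3) = 0x7E39
s_6 = InvRound(s_5, k_2) = 0x887E
s_7 = InvRound(s_6, k_1) = 0xAE88
s_8 = InvRound(s_7, k_0) = 0x81AE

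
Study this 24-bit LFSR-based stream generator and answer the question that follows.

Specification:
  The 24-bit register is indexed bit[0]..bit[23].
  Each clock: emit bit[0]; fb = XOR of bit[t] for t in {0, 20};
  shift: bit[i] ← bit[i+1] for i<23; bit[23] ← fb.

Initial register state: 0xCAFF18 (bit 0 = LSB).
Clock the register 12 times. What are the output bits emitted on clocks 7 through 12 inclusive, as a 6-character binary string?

001111

reg_0 = 0xCAFF18
clock 1: out=0, reg = 0x657F8C
clock 2: out=0, reg = 0x32BFC6
clock 3: out=0, reg = 0x995FE3
clock 4: out=1, reg = 0x4CAFF1
clock 5: out=1, reg = 0xA657F8
clock 6: out=0, reg = 0x532BFC
clock 7: out=0, reg = 0xA995FE
clock 8: out=0, reg = 0x54CAFF
clock 9: out=1, reg = 0x2A657F
clock 10: out=1, reg = 0x9532BF
clock 11: out=1, reg = 0x4A995F
clock 12: out=1, reg = 0xA54CAF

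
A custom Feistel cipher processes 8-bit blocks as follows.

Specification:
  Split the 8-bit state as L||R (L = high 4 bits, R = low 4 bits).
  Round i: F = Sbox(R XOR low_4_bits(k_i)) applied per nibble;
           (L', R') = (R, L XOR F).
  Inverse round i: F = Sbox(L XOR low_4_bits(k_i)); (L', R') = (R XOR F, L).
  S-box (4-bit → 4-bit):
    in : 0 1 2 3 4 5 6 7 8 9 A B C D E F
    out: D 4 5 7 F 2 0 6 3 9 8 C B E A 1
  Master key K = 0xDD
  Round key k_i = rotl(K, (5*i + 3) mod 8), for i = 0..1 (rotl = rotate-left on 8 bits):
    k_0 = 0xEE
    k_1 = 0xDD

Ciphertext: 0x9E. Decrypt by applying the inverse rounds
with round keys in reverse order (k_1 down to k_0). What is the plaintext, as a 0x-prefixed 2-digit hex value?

0x81

s_0 = ciphertext = 0x9E
s_1 = InvRound(s_0, k_1) = 0x19
s_2 = InvRound(s_1, k_0) = 0x81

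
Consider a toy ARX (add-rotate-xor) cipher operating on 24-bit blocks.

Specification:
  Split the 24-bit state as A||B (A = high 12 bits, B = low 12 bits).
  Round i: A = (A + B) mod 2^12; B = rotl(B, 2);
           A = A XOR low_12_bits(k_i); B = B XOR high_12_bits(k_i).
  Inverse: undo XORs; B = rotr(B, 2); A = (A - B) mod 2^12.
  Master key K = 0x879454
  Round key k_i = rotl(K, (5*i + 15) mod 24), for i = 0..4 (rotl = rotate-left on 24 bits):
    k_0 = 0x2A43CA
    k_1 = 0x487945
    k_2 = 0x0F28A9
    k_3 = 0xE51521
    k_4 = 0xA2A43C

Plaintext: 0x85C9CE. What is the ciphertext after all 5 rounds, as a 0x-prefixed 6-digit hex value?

0x00A3C6

s_0 = plaintext = 0x85C9CE
s_1 = Round(s_0, k_0) = 0x1E059E
s_2 = Round(s_1, k_1) = 0xE3B2FE
s_3 = Round(s_2, k_2) = 0x990B0A
s_4 = Round(s_3, k_3) = 0x1BB27B
s_5 = Round(s_4, k_4) = 0x00A3C6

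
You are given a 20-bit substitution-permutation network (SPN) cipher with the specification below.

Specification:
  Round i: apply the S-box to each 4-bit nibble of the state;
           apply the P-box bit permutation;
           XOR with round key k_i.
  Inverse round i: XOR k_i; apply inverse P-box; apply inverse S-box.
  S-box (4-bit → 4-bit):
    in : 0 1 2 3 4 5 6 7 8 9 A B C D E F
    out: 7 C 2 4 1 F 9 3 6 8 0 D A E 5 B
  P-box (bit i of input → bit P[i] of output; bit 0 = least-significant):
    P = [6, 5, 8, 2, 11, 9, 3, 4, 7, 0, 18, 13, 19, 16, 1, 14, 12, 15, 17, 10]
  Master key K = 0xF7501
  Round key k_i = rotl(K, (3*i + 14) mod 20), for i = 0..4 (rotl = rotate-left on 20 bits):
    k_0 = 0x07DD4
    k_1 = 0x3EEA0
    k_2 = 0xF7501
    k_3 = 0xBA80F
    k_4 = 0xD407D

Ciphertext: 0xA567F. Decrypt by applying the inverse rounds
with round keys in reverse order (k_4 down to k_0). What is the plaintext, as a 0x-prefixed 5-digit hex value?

s_0 = ciphertext = 0xA567F
s_1 = InvRound(s_0, k_4) = 0xB832A
s_2 = InvRound(s_1, k_3) = 0xAAC7D
s_3 = InvRound(s_2, k_2) = 0x7C3B5
s_4 = InvRound(s_3, k_1) = 0x9AD61
s_5 = InvRound(s_4, k_0) = 0x7F79C

0x7F79C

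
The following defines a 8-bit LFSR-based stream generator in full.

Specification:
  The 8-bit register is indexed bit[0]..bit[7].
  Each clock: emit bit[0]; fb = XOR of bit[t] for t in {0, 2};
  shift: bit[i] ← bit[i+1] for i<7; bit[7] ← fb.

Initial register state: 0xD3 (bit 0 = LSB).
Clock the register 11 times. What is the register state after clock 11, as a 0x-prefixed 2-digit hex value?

0xC4

reg_0 = 0xD3
clock 1: out=1, reg = 0xE9
clock 2: out=1, reg = 0xF4
clock 3: out=0, reg = 0xFA
clock 4: out=0, reg = 0x7D
clock 5: out=1, reg = 0x3E
clock 6: out=0, reg = 0x9F
clock 7: out=1, reg = 0x4F
clock 8: out=1, reg = 0x27
clock 9: out=1, reg = 0x13
clock 10: out=1, reg = 0x89
clock 11: out=1, reg = 0xC4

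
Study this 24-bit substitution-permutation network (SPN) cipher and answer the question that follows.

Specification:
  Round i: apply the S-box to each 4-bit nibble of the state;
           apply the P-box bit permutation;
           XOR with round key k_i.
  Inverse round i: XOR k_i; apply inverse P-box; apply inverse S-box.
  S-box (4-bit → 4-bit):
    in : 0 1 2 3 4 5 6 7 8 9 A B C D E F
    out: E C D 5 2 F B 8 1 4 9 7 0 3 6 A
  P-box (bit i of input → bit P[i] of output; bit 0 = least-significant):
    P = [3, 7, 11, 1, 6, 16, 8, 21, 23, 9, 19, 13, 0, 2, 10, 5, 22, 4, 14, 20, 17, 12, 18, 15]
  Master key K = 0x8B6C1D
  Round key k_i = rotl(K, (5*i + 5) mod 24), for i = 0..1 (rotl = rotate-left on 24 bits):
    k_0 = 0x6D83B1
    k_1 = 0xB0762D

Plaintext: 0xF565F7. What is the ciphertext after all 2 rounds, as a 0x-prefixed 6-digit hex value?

s_0 = plaintext = 0xF565F7
s_1 = Round(s_0, k_0) = 0x947186
s_2 = Round(s_1, k_1) = 0xBC56D7

0xBC56D7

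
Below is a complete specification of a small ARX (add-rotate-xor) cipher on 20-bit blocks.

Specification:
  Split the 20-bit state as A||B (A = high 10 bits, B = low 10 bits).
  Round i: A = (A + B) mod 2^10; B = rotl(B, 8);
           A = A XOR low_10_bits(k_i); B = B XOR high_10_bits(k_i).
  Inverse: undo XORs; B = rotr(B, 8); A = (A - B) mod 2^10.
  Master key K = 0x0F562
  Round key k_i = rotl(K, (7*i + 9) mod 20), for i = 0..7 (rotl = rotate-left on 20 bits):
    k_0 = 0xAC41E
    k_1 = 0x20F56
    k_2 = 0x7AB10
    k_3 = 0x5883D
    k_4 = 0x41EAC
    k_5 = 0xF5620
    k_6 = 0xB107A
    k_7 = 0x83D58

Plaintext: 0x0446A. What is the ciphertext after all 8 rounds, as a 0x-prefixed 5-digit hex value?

s_0 = plaintext = 0x0446A
s_1 = Round(s_0, k_0) = 0x194AB
s_2 = Round(s_1, k_1) = 0x91BA9
s_3 = Round(s_2, k_2) = 0xBFC00
s_4 = Round(s_3, k_3) = 0xB0962
s_5 = Round(s_4, k_4) = 0xA235F
s_6 = Round(s_5, k_5) = 0xF1C02
s_7 = Round(s_6, k_6) = 0xECCC4
s_8 = Round(s_7, k_7) = 0x4BE3E

0x4BE3E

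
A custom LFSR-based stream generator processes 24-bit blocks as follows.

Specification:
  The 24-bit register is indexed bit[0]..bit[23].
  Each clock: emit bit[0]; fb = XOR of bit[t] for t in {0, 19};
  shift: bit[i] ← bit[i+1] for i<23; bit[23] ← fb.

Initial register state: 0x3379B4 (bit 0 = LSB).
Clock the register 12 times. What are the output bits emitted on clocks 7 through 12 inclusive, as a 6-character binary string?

reg_0 = 0x3379B4
clock 1: out=0, reg = 0x19BCDA
clock 2: out=0, reg = 0x8CDE6D
clock 3: out=1, reg = 0x466F36
clock 4: out=0, reg = 0x23379B
clock 5: out=1, reg = 0x919BCD
clock 6: out=1, reg = 0xC8CDE6
clock 7: out=0, reg = 0xE466F3
clock 8: out=1, reg = 0xF23379
clock 9: out=1, reg = 0xF919BC
clock 10: out=0, reg = 0xFC8CDE
clock 11: out=0, reg = 0xFE466F
clock 12: out=1, reg = 0x7F2337

011001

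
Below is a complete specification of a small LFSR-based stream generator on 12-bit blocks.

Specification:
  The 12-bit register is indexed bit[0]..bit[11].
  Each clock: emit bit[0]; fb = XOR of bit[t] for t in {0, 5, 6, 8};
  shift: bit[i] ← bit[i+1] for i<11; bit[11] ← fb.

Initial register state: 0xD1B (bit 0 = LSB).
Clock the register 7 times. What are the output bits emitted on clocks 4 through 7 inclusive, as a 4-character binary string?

reg_0 = 0xD1B
clock 1: out=1, reg = 0x68D
clock 2: out=1, reg = 0xB46
clock 3: out=0, reg = 0x5A3
clock 4: out=1, reg = 0xAD1
clock 5: out=1, reg = 0x568
clock 6: out=0, reg = 0xAB4
clock 7: out=0, reg = 0xD5A

1100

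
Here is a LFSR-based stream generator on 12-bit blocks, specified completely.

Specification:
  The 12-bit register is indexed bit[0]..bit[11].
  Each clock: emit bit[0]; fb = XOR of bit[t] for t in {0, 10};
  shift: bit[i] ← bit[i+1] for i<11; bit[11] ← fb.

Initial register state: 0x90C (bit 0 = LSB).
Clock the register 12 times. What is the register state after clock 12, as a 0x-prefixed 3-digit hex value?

reg_0 = 0x90C
clock 1: out=0, reg = 0x486
clock 2: out=0, reg = 0xA43
clock 3: out=1, reg = 0xD21
clock 4: out=1, reg = 0x690
clock 5: out=0, reg = 0xB48
clock 6: out=0, reg = 0x5A4
clock 7: out=0, reg = 0xAD2
clock 8: out=0, reg = 0x569
clock 9: out=1, reg = 0x2B4
clock 10: out=0, reg = 0x15A
clock 11: out=0, reg = 0x0AD
clock 12: out=1, reg = 0x856

0x856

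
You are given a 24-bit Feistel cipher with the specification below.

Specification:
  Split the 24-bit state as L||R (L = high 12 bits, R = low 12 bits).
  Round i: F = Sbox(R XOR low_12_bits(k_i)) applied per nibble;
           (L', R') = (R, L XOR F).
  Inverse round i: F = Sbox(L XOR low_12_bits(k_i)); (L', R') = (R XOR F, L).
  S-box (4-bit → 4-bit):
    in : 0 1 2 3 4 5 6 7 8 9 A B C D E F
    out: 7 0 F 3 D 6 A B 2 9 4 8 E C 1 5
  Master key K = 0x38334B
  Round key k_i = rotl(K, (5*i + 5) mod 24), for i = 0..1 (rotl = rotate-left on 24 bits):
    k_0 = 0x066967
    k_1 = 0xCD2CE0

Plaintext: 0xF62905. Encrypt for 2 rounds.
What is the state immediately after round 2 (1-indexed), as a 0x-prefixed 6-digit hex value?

0x8CD4F9

s_0 = plaintext = 0xF62905
s_1 = Round(s_0, k_0) = 0x9058CD
s_2 = Round(s_1, k_1) = 0x8CD4F9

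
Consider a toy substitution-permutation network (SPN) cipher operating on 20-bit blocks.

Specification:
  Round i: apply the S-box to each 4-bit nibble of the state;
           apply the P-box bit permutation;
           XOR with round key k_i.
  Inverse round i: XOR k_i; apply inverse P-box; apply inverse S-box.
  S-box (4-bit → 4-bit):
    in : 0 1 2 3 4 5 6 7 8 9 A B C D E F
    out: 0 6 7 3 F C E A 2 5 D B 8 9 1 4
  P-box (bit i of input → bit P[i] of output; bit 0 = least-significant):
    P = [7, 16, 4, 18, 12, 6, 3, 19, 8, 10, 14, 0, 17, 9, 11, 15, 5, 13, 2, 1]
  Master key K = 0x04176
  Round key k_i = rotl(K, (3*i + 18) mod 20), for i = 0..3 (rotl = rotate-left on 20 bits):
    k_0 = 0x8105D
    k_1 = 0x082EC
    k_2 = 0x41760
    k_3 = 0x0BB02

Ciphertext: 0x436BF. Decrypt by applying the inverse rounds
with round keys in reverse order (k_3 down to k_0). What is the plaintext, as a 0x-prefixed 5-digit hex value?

0xAADB2

s_0 = ciphertext = 0x436BF
s_1 = InvRound(s_0, k_3) = 0x95BFA
s_2 = InvRound(s_1, k_2) = 0xCF154
s_3 = InvRound(s_2, k_1) = 0x389AA
s_4 = InvRound(s_3, k_0) = 0xAADB2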